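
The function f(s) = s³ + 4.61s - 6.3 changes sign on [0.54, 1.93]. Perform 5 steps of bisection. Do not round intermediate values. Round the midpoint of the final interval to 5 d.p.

1.08297

f(0.540000) = -3.653136, f(1.930000) = 9.786357 (opposite signs)
step 1: m = 1.235000, f(m) = 1.277003 > 0 → root in [0.540000, 1.235000]
step 2: m = 0.887500, f(m) = -1.509580 < 0 → root in [0.887500, 1.235000]
step 3: m = 1.061250, f(m) = -0.212403 < 0 → root in [1.061250, 1.235000]
step 4: m = 1.148125, f(m) = 0.506304 > 0 → root in [1.061250, 1.148125]
step 5: m = 1.104687, f(m) = 0.140698 > 0 → root in [1.061250, 1.104687]
Midpoint of [1.061250, 1.104687] = 1.082969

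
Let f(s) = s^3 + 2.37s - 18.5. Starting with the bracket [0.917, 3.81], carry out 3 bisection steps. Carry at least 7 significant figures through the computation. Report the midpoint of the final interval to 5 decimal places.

f(0.917000) = -15.555615, f(3.810000) = 45.836041 (opposite signs)
step 1: m = 2.363500, f(m) = 0.304319 > 0 → root in [0.917000, 2.363500]
step 2: m = 1.640250, f(m) = -10.199646 < 0 → root in [1.640250, 2.363500]
step 3: m = 2.001875, f(m) = -5.733035 < 0 → root in [2.001875, 2.363500]
Midpoint of [2.001875, 2.363500] = 2.182688

2.18269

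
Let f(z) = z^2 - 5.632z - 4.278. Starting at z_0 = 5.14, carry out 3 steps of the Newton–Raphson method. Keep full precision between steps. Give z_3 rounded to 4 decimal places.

6.3100

f'(z) = 2z - 5.632
z_0 = 5.140000: f = -6.806880, f' = 4.648000 → z_1 = 5.140000 - (-6.806880)/(4.648000) = 6.604475
z_1 = 6.604475: f = 2.144687, f' = 7.576950 → z_2 = 6.604475 - (2.144687)/(7.576950) = 6.321421
z_2 = 6.321421: f = 0.080120, f' = 7.010842 → z_3 = 6.321421 - (0.080120)/(7.010842) = 6.309993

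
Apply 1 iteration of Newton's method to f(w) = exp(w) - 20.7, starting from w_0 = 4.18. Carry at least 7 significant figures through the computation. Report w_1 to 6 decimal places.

3.496679

Newton update: w ← w − f(w)/f'(w).
f'(w) = exp(w)
w_0 = 4.180000: f = 44.665853, f' = 65.365853 → w_1 = 4.180000 - (44.665853)/(65.365853) = 3.496679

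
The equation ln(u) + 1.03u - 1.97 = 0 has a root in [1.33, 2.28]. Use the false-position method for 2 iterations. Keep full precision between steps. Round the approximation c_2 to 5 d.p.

f(1.330000) = -0.314921, f(2.280000) = 1.202575
step 1: c = 1.527150, f(c) = 0.026368 > 0 → new bracket [1.330000, 1.527150]
step 2: c = 1.511918, f(c) = 0.000655 > 0 → new bracket [1.330000, 1.511918]

1.51192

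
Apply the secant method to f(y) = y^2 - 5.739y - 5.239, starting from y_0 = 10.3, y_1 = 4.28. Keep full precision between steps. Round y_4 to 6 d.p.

f(y_0) = 41.739300, f(y_1) = -11.483520
y_2 = 4.280000 - (-11.483520)·(4.280000 - 10.300000)/(-11.483520 - (41.739300)) = 5.578894; f(y_2) = -6.132216
y_3 = 5.578894 - (-6.132216)·(5.578894 - 4.280000)/(-6.132216 - (-11.483520)) = 7.067334; f(y_3) = 4.148780
y_4 = 7.067334 - (4.148780)·(7.067334 - 5.578894)/(4.148780 - (-6.132216)) = 6.466691; f(y_4) = -0.533249

6.466691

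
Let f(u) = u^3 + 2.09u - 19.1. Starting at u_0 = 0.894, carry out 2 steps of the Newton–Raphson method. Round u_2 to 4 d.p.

f'(u) = 3u^2 + 2.09
u_0 = 0.894000: f = -16.517023, f' = 4.487708 → u_1 = 0.894000 - (-16.517023)/(4.487708) = 4.574503
u_1 = 4.574503: f = 86.187120, f' = 64.868235 → u_2 = 4.574503 - (86.187120)/(64.868235) = 3.245854

3.2459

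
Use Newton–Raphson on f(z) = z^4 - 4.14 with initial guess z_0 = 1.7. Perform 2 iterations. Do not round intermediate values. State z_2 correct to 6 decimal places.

1.429878

Newton update: z ← z − f(z)/f'(z).
f'(z) = 4z^3
z_0 = 1.700000: f = 4.212100, f' = 19.652000 → z_1 = 1.700000 - (4.212100)/(19.652000) = 1.485666
z_1 = 1.485666: f = 0.731742, f' = 13.116657 → z_2 = 1.485666 - (0.731742)/(13.116657) = 1.429878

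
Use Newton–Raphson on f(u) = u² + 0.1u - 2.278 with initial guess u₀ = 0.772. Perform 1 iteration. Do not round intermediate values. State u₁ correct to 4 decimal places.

1.7482

f'(u) = 2u + 0.1
u_0 = 0.772000: f = -1.604816, f' = 1.644000 → u_1 = 0.772000 - (-1.604816)/(1.644000) = 1.748165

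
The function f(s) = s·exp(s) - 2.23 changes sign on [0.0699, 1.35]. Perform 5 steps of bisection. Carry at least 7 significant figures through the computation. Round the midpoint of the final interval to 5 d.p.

0.88996

f(0.069900) = -2.155039, f(1.350000) = 2.977524 (opposite signs)
step 1: m = 0.709950, f(m) = -0.786040 < 0 → root in [0.709950, 1.350000]
step 2: m = 1.029975, f(m) = 0.654956 > 0 → root in [0.709950, 1.029975]
step 3: m = 0.869963, f(m) = -0.153555 < 0 → root in [0.869963, 1.029975]
step 4: m = 0.949969, f(m) = 0.226267 > 0 → root in [0.869963, 0.949969]
step 5: m = 0.909966, f(m) = 0.030570 > 0 → root in [0.869963, 0.909966]
Midpoint of [0.869963, 0.909966] = 0.889964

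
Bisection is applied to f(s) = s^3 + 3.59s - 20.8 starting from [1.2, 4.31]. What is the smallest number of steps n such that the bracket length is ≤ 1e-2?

9

Initial width b − a = 4.31 − 1.2 = 3.110000.
After n steps the width is (b−a)/2^n; need (b−a)/2^n ≤ 1e-2.
So n ≥ log₂(3.110000/1e-2) = log₂(311.0000) ≈ 8.2808.
Hence n = 9.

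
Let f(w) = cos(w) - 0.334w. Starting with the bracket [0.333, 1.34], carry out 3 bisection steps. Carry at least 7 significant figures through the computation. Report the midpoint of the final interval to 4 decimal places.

1.1512

f(0.333000) = 0.833844, f(1.340000) = -0.218807 (opposite signs)
step 1: m = 0.836500, f(m) = 0.390674 > 0 → root in [0.836500, 1.340000]
step 2: m = 1.088250, f(m) = 0.100561 > 0 → root in [1.088250, 1.340000]
step 3: m = 1.214125, f(m) = -0.056361 < 0 → root in [1.088250, 1.214125]
Midpoint of [1.088250, 1.214125] = 1.151188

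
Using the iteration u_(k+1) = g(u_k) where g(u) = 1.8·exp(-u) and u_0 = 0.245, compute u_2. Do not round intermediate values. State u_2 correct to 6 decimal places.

0.439956

u_1 = g(0.245000) = 1.408868
u_2 = g(1.408868) = 0.439956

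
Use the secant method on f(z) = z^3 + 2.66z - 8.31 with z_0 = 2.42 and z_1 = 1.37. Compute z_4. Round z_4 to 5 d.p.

Secant update: z_(k+1) = z_k − f(z_k)·(z_k − z_(k-1))/(f(z_k) − f(z_(k-1))).
f(z_0) = 12.299688, f(z_1) = -2.094447
z_2 = 1.370000 - (-2.094447)·(1.370000 - 2.420000)/(-2.094447 - (12.299688)) = 1.522782; f(z_2) = -0.728271
z_3 = 1.522782 - (-0.728271)·(1.522782 - 1.370000)/(-0.728271 - (-2.094447)) = 1.604226; f(z_3) = 0.085786
z_4 = 1.604226 - (0.085786)·(1.604226 - 1.522782)/(0.085786 - (-0.728271)) = 1.595644; f(z_4) = -0.002953

1.59564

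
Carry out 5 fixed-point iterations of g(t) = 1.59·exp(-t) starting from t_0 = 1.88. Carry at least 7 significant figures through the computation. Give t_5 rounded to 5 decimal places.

0.58081

t_1 = g(1.880000) = 0.242618
t_2 = g(0.242618) = 1.247468
t_3 = g(1.247468) = 0.456698
t_4 = g(0.456698) = 1.007061
t_5 = g(1.007061) = 0.580813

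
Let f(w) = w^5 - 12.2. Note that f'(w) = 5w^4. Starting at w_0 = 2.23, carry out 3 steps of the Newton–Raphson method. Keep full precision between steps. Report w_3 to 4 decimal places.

Newton update: w ← w − f(w)/f'(w).
w_0 = 2.230000: f = 42.947308, f' = 123.648672 → w_1 = 2.230000 - (42.947308)/(123.648672) = 1.882667
w_1 = 1.882667: f = 11.451961, f' = 62.815052 → w_2 = 1.882667 - (11.451961)/(62.815052) = 1.700354
w_2 = 1.700354: f = 2.013371, f' = 41.795323 → w_3 = 1.700354 - (2.013371)/(41.795323) = 1.652182

1.6522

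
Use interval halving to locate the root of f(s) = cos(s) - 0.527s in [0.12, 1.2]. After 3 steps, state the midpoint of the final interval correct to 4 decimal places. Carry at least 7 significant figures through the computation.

0.9975

f(0.120000) = 0.929569, f(1.200000) = -0.270042 (opposite signs)
step 1: m = 0.660000, f(m) = 0.442172 > 0 → root in [0.660000, 1.200000]
step 2: m = 0.930000, f(m) = 0.107724 > 0 → root in [0.930000, 1.200000]
step 3: m = 1.065000, f(m) = -0.076751 < 0 → root in [0.930000, 1.065000]
Midpoint of [0.930000, 1.065000] = 0.997500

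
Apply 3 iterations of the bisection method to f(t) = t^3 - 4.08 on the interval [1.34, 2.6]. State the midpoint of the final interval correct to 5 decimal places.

f(1.340000) = -1.673896, f(2.600000) = 13.496000 (opposite signs)
step 1: m = 1.970000, f(m) = 3.565373 > 0 → root in [1.340000, 1.970000]
step 2: m = 1.655000, f(m) = 0.453086 > 0 → root in [1.340000, 1.655000]
step 3: m = 1.497500, f(m) = -0.721847 < 0 → root in [1.497500, 1.655000]
Midpoint of [1.497500, 1.655000] = 1.576250

1.57625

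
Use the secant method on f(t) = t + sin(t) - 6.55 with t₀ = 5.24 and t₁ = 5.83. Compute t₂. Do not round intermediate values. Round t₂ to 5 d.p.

f(t_0) = -2.174012, f(t_1) = -1.157832
t_2 = 5.830000 - (-1.157832)·(5.830000 - 5.240000)/(-1.157832 - (-2.174012)) = 6.502243; f(t_2) = 0.169553

6.50224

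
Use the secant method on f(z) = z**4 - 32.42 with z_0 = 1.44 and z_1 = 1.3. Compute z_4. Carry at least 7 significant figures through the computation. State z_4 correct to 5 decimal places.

1.81247

f(z_0) = -28.120183, f(z_1) = -29.563900
z_2 = 1.300000 - (-29.563900)·(1.300000 - 1.440000)/(-29.563900 - (-28.120183)) = 4.166868; f(z_2) = 269.046449
z_3 = 4.166868 - (269.046449)·(4.166868 - 1.300000)/(269.046449 - (-29.563900)) = 1.583834; f(z_3) = -26.127275
z_4 = 1.583834 - (-26.127275)·(1.583834 - 4.166868)/(-26.127275 - (269.046449)) = 1.812471; f(z_4) = -21.628436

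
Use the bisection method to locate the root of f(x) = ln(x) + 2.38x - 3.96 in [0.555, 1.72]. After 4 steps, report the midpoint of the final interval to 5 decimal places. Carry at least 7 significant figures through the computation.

f(0.555000) = -3.227887, f(1.720000) = 0.675924 (opposite signs)
step 1: m = 1.137500, f(m) = -1.123917 < 0 → root in [1.137500, 1.720000]
step 2: m = 1.428750, f(m) = -0.202775 < 0 → root in [1.428750, 1.720000]
step 3: m = 1.574375, f(m) = 0.240871 > 0 → root in [1.428750, 1.574375]
step 4: m = 1.501562, f(m) = 0.020225 > 0 → root in [1.428750, 1.501562]
Midpoint of [1.428750, 1.501562] = 1.465156

1.46516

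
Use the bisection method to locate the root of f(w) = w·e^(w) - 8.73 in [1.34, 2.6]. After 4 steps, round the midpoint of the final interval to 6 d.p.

f(1.340000) = -3.612482, f(2.600000) = 26.275719 (opposite signs)
step 1: m = 1.970000, f(m) = 5.396233 > 0 → root in [1.340000, 1.970000]
step 2: m = 1.655000, f(m) = -0.069253 < 0 → root in [1.655000, 1.970000]
step 3: m = 1.812500, f(m) = 2.372909 > 0 → root in [1.655000, 1.812500]
step 4: m = 1.733750, f(m) = 1.086226 > 0 → root in [1.655000, 1.733750]
Midpoint of [1.655000, 1.733750] = 1.694375

1.694375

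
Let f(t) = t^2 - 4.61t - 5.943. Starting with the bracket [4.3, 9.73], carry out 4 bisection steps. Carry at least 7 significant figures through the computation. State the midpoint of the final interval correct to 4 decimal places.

f(4.300000) = -7.276000, f(9.730000) = 43.874600 (opposite signs)
step 1: m = 7.015000, f(m) = 10.928075 > 0 → root in [4.300000, 7.015000]
step 2: m = 5.657500, f(m) = -0.016769 < 0 → root in [5.657500, 7.015000]
step 3: m = 6.336250, f(m) = 4.994952 > 0 → root in [5.657500, 6.336250]
step 4: m = 5.996875, f(m) = 2.373916 > 0 → root in [5.657500, 5.996875]
Midpoint of [5.657500, 5.996875] = 5.827188

5.8272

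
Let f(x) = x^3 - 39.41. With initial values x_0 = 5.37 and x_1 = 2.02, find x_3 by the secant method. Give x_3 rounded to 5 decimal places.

f(x_0) = 115.444153, f(x_1) = -31.167592
x_2 = 2.020000 - (-31.167592)·(2.020000 - 5.370000)/(-31.167592 - (115.444153)) = 2.732163; f(x_2) = -19.015187
x_3 = 2.732163 - (-19.015187)·(2.732163 - 2.020000)/(-19.015187 - (-31.167592)) = 3.846503; f(x_3) = 17.501248

3.84650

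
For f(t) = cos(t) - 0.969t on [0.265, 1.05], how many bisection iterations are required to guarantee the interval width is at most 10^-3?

10

Initial width b − a = 1.05 − 0.265 = 0.785000.
After n steps the width is (b−a)/2^n; need (b−a)/2^n ≤ 10^-3.
So n ≥ log₂(0.785000/10^-3) = log₂(785.0000) ≈ 9.6165.
Hence n = 10.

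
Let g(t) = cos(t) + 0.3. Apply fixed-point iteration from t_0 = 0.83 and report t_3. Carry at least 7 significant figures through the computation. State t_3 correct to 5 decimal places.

t_1 = g(0.830000) = 0.974876
t_2 = g(0.974876) = 0.861271
t_3 = g(0.861271) = 0.951474

0.95147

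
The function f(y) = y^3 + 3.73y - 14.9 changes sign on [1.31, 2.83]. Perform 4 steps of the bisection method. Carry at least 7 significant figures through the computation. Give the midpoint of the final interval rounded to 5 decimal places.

1.92750

f(1.310000) = -7.765609, f(2.830000) = 18.321087 (opposite signs)
step 1: m = 2.070000, f(m) = 1.690843 > 0 → root in [1.310000, 2.070000]
step 2: m = 1.690000, f(m) = -3.769491 < 0 → root in [1.690000, 2.070000]
step 3: m = 1.880000, f(m) = -1.242928 < 0 → root in [1.880000, 2.070000]
step 4: m = 1.975000, f(m) = 0.170484 > 0 → root in [1.880000, 1.975000]
Midpoint of [1.880000, 1.975000] = 1.927500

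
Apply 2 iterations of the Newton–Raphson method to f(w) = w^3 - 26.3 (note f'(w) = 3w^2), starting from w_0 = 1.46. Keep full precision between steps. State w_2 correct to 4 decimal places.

3.7296

w_0 = 1.460000: f = -23.187864, f' = 6.394800 → w_1 = 1.460000 - (-23.187864)/(6.394800) = 5.086050
w_1 = 5.086050: f = 105.265450, f' = 77.603711 → w_2 = 5.086050 - (105.265450)/(77.603711) = 3.729601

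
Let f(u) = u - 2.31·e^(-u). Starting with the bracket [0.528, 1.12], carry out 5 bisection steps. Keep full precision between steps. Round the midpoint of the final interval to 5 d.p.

f(0.528000) = -0.834400, f(1.120000) = 0.366294 (opposite signs)
step 1: m = 0.824000, f(m) = -0.189336 < 0 → root in [0.824000, 1.120000]
step 2: m = 0.972000, f(m) = 0.098068 > 0 → root in [0.824000, 0.972000]
step 3: m = 0.898000, f(m) = -0.043056 < 0 → root in [0.898000, 0.972000]
step 4: m = 0.935000, f(m) = 0.028127 > 0 → root in [0.898000, 0.935000]
step 5: m = 0.916500, f(m) = -0.007307 < 0 → root in [0.916500, 0.935000]
Midpoint of [0.916500, 0.935000] = 0.925750

0.92575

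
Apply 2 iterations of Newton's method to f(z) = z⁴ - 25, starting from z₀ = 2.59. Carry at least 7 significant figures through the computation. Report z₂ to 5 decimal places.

f'(z) = 4z³
z_0 = 2.590000: f = 19.998606, f' = 69.495916 → z_1 = 2.590000 - (19.998606)/(69.495916) = 2.302233
z_1 = 2.302233: f = 3.092952, f' = 48.809912 → z_2 = 2.302233 - (3.092952)/(48.809912) = 2.238866

2.23887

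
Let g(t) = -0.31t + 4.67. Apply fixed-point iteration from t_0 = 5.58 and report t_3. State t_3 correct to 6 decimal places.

3.504853

t_1 = g(5.580000) = 2.940200
t_2 = g(2.940200) = 3.758538
t_3 = g(3.758538) = 3.504853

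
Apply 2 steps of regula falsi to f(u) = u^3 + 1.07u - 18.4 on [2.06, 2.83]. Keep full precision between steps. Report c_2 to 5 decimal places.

2.49862

f(2.060000) = -7.453984, f(2.830000) = 7.293287
step 1: c = 2.449195, f(c) = -1.087723 < 0 → new bracket [2.449195, 2.830000]
step 2: c = 2.498618, f(c) = -0.127383 < 0 → new bracket [2.498618, 2.830000]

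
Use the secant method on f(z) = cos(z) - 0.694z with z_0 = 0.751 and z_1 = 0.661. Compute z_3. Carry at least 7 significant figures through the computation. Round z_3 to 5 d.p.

f(z_0) = 0.209813, f(z_1) = 0.330645
z_2 = 0.661000 - (0.330645)·(0.661000 - 0.751000)/(0.330645 - (0.209813)) = 0.907276; f(z_2) = -0.013756
z_3 = 0.907276 - (-0.013756)·(0.907276 - 0.661000)/(-0.013756 - (0.330645)) = 0.897440; f(z_3) = 0.000790

0.89744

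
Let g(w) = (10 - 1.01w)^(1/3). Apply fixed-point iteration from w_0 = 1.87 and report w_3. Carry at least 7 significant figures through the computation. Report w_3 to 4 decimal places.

w_1 = g(1.870000) = 2.009232
w_2 = g(2.009232) = 1.997553
w_3 = g(1.997553) = 1.998538

1.9985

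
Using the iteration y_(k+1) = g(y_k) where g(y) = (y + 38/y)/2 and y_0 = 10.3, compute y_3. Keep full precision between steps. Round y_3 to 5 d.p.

y_1 = g(10.300000) = 6.994660
y_2 = g(6.994660) = 6.213688
y_3 = g(6.213688) = 6.164609

6.16461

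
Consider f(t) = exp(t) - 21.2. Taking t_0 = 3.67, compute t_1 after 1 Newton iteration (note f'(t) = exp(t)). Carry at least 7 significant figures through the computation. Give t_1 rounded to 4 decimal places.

3.2101

t_0 = 3.670000: f = 18.051906, f' = 39.251906 → t_1 = 3.670000 - (18.051906)/(39.251906) = 3.210101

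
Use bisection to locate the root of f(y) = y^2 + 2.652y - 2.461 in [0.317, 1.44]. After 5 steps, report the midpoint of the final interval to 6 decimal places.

f(0.317000) = -1.519827, f(1.440000) = 3.431480 (opposite signs)
step 1: m = 0.878500, f(m) = 0.640544 > 0 → root in [0.317000, 0.878500]
step 2: m = 0.597750, f(m) = -0.518462 < 0 → root in [0.597750, 0.878500]
step 3: m = 0.738125, f(m) = 0.041336 > 0 → root in [0.597750, 0.738125]
step 4: m = 0.667937, f(m) = -0.243489 < 0 → root in [0.667937, 0.738125]
step 5: m = 0.703031, f(m) = -0.102308 < 0 → root in [0.703031, 0.738125]
Midpoint of [0.703031, 0.738125] = 0.720578

0.720578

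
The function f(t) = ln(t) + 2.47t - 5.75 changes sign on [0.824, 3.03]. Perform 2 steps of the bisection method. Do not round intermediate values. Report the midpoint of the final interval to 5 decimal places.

f(0.824000) = -3.908305, f(3.030000) = 2.842663 (opposite signs)
step 1: m = 1.927000, f(m) = -0.334346 < 0 → root in [1.927000, 3.030000]
step 2: m = 2.478500, f(m) = 1.279549 > 0 → root in [1.927000, 2.478500]
Midpoint of [1.927000, 2.478500] = 2.202750

2.20275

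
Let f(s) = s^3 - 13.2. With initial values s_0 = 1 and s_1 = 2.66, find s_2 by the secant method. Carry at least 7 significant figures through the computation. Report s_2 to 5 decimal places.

2.13641

f(s_0) = -12.200000, f(s_1) = 5.621096
s_2 = 2.660000 - (5.621096)·(2.660000 - 1.000000)/(5.621096 - (-12.200000)) = 2.136406; f(s_2) = -3.448951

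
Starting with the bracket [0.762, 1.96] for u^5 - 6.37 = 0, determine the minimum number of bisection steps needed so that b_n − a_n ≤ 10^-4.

Initial width b − a = 1.96 − 0.762 = 1.198000.
After n steps the width is (b−a)/2^n; need (b−a)/2^n ≤ 10^-4.
So n ≥ log₂(1.198000/10^-4) = log₂(11980.0000) ≈ 13.5483.
Hence n = 14.

14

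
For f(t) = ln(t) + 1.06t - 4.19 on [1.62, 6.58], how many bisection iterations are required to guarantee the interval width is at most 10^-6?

Initial width b − a = 6.58 − 1.62 = 4.960000.
After n steps the width is (b−a)/2^n; need (b−a)/2^n ≤ 10^-6.
So n ≥ log₂(4.960000/10^-6) = log₂(4960000.0000) ≈ 22.2419.
Hence n = 23.

23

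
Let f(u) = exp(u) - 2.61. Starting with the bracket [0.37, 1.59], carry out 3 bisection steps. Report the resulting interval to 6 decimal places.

[0.827500, 0.980000]

f(0.370000) = -1.162265, f(1.590000) = 2.293749 (opposite signs)
step 1: m = 0.980000, f(m) = 0.054456 > 0 → root in [0.370000, 0.980000]
step 2: m = 0.675000, f(m) = -0.645967 < 0 → root in [0.675000, 0.980000]
step 3: m = 0.827500, f(m) = -0.322407 < 0 → root in [0.827500, 0.980000]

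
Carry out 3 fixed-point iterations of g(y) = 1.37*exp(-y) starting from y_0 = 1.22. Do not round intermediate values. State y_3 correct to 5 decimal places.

0.54912

y_1 = g(1.220000) = 0.404465
y_2 = g(0.404465) = 0.914247
y_3 = g(0.914247) = 0.549121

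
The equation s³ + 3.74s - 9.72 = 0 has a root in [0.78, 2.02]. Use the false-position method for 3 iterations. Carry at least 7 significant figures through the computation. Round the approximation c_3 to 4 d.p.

1.5632

f(0.780000) = -6.328248, f(2.020000) = 6.077208
step 1: c = 1.412546, f(c) = -1.618640 < 0 → new bracket [1.412546, 2.020000]
step 2: c = 1.540310, f(c) = -0.304771 < 0 → new bracket [1.540310, 2.020000]
step 3: c = 1.563218, f(c) = -0.053611 < 0 → new bracket [1.563218, 2.020000]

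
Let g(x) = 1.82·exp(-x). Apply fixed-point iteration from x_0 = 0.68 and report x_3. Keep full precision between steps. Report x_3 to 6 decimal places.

0.882508

x_1 = g(0.680000) = 0.922043
x_2 = g(0.922043) = 0.723824
x_3 = g(0.723824) = 0.882508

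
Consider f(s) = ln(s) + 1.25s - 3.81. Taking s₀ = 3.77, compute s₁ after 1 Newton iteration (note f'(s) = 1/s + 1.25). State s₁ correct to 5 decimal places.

2.29858

s_0 = 3.770000: f = 2.229575, f' = 1.515252 → s_1 = 3.770000 - (2.229575)/(1.515252) = 2.298578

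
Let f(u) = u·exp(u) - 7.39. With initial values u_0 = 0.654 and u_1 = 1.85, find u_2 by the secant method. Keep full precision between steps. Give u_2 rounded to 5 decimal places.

1.35196

Secant update: u_(k+1) = u_k − f(u_k)·(u_k − u_(k-1))/(f(u_k) − f(u_(k-1))).
f(u_0) = -6.132215, f(u_1) = 4.375666
u_2 = 1.850000 - (4.375666)·(1.850000 - 0.654000)/(4.375666 - (-6.132215)) = 1.351965; f(u_2) = -2.164641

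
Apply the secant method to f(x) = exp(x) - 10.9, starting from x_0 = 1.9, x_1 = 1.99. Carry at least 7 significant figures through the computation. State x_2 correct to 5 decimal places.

2.50236

Secant update: x_(k+1) = x_k − f(x_k)·(x_k − x_(k-1))/(f(x_k) − f(x_(k-1))).
f(x_0) = -4.214106, f(x_1) = -3.584466
x_2 = 1.990000 - (-3.584466)·(1.990000 - 1.900000)/(-3.584466 - (-4.214106)) = 2.502360; f(x_2) = 1.311278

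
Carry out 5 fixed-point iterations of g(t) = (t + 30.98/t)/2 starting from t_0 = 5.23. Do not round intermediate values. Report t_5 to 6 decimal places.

t_1 = g(5.230000) = 5.576759
t_2 = g(5.576759) = 5.565978
t_3 = g(5.565978) = 5.565968
t_4 = g(5.565968) = 5.565968
t_5 = g(5.565968) = 5.565968

5.565968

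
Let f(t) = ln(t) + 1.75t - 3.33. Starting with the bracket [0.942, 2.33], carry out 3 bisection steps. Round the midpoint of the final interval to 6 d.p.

f(0.942000) = -1.741250, f(2.330000) = 1.593368 (opposite signs)
step 1: m = 1.636000, f(m) = 0.025254 > 0 → root in [0.942000, 1.636000]
step 2: m = 1.289000, f(m) = -0.820383 < 0 → root in [1.289000, 1.636000]
step 3: m = 1.462500, f(m) = -0.390478 < 0 → root in [1.462500, 1.636000]
Midpoint of [1.462500, 1.636000] = 1.549250

1.549250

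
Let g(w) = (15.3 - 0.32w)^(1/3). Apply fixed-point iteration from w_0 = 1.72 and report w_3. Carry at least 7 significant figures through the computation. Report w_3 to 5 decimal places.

2.43959

w_1 = g(1.720000) = 2.452412
w_2 = g(2.452412) = 2.439353
w_3 = g(2.439353) = 2.439587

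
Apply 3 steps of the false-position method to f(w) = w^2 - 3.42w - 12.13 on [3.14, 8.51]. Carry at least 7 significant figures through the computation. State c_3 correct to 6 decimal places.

f(3.140000) = -13.009200, f(8.510000) = 31.185900
step 1: c = 4.720705, f(c) = -5.989757 < 0 → new bracket [4.720705, 8.510000]
step 2: c = 5.331238, f(c) = -1.940739 < 0 → new bracket [5.331238, 8.510000]
step 3: c = 5.517467, f(c) = -0.557297 < 0 → new bracket [5.517467, 8.510000]

5.517467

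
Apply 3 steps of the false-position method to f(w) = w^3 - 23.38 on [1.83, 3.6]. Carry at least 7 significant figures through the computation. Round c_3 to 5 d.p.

f(1.830000) = -17.251513, f(3.600000) = 23.276000
step 1: c = 2.583443, f(c) = -6.137639 < 0 → new bracket [2.583443, 3.600000]
step 2: c = 2.795564, f(c) = -1.532159 < 0 → new bracket [2.795564, 3.600000]
step 3: c = 2.845247, f(c) = -0.346510 < 0 → new bracket [2.845247, 3.600000]

2.84525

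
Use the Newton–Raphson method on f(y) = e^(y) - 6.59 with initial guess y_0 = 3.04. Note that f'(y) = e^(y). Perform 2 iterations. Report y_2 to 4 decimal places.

y_0 = 3.040000: f = 14.315243, f' = 20.905243 → y_1 = 3.040000 - (14.315243)/(20.905243) = 2.355232
y_1 = 2.355232: f = 3.950573, f' = 10.540573 → y_2 = 2.355232 - (3.950573)/(10.540573) = 1.980435

1.9804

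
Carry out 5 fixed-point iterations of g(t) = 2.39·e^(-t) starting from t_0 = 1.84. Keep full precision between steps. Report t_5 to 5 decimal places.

0.53332

t_1 = g(1.840000) = 0.379574
t_2 = g(0.379574) = 1.635126
t_3 = g(1.635126) = 0.465878
t_4 = g(0.465878) = 1.499926
t_5 = g(1.499926) = 0.533321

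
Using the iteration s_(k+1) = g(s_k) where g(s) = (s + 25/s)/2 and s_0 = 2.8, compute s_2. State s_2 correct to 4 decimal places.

5.0637

s_1 = g(2.800000) = 5.864286
s_2 = g(5.864286) = 5.063690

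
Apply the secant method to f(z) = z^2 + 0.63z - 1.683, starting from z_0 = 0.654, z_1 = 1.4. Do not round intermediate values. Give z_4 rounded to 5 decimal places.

1.02013

f(z_0) = -0.843264, f(z_1) = 1.159000
z_2 = 1.400000 - (1.159000)·(1.400000 - 0.654000)/(1.159000 - (-0.843264)) = 0.968182; f(z_2) = -0.135669
z_3 = 0.968182 - (-0.135669)·(0.968182 - 1.400000)/(-0.135669 - (1.159000)) = 1.013432; f(z_3) = -0.017492
z_4 = 1.013432 - (-0.017492)·(1.013432 - 0.968182)/(-0.017492 - (-0.135669)) = 1.020130; f(z_4) = 0.000348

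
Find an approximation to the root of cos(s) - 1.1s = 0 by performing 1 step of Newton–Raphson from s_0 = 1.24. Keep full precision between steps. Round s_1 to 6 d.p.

f'(s) = -sin(s) - 1.1
s_0 = 1.240000: f = -1.039204, f' = -2.045784 → s_1 = 1.240000 - (-1.039204)/(-2.045784) = 0.732027

0.732027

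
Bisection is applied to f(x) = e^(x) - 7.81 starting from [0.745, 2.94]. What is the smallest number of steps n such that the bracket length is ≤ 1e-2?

8

Initial width b − a = 2.94 − 0.745 = 2.195000.
After n steps the width is (b−a)/2^n; need (b−a)/2^n ≤ 1e-2.
So n ≥ log₂(2.195000/1e-2) = log₂(219.5000) ≈ 7.7781.
Hence n = 8.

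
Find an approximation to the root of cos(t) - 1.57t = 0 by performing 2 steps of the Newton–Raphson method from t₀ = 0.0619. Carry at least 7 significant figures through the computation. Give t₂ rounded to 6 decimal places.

f'(t) = -sin(t) - 1.57
t_0 = 0.061900: f = 0.900902, f' = -1.631860 → t_1 = 0.061900 - (0.900902)/(-1.631860) = 0.613970
t_1 = 0.613970: f = -0.146566, f' = -2.146117 → t_2 = 0.613970 - (-0.146566)/(-2.146117) = 0.545677

0.545677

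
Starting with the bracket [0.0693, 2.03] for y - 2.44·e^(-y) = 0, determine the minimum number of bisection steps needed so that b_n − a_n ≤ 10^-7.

Initial width b − a = 2.03 − 0.0693 = 1.960700.
After n steps the width is (b−a)/2^n; need (b−a)/2^n ≤ 10^-7.
So n ≥ log₂(1.960700/10^-7) = log₂(19607000.0000) ≈ 24.2249.
Hence n = 25.

25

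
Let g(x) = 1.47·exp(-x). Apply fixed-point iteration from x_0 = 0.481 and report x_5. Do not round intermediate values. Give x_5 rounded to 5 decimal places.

0.76581

x_1 = g(0.481000) = 0.908702
x_2 = g(0.908702) = 0.592479
x_3 = g(0.592479) = 0.812844
x_4 = g(0.812844) = 0.652084
x_5 = g(0.652084) = 0.765809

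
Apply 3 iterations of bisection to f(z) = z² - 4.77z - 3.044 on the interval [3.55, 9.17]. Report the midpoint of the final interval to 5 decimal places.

5.30625

f(3.550000) = -7.375000, f(9.170000) = 37.304000 (opposite signs)
step 1: m = 6.360000, f(m) = 7.068400 > 0 → root in [3.550000, 6.360000]
step 2: m = 4.955000, f(m) = -2.127325 < 0 → root in [4.955000, 6.360000]
step 3: m = 5.657500, f(m) = 1.977031 > 0 → root in [4.955000, 5.657500]
Midpoint of [4.955000, 5.657500] = 5.306250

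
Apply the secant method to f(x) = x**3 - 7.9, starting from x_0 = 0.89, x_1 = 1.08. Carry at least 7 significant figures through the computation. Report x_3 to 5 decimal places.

f(x_0) = -7.195031, f(x_1) = -6.640288
x_2 = 1.080000 - (-6.640288)·(1.080000 - 0.890000)/(-6.640288 - (-7.195031)) = 3.354305; f(x_2) = 29.840496
x_3 = 3.354305 - (29.840496)·(3.354305 - 1.080000)/(29.840496 - (-6.640288)) = 1.493972; f(x_3) = -4.565523

1.49397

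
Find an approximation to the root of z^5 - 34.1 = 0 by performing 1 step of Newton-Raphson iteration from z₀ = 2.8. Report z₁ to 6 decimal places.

2.350956

f'(z) = 5z⁴
z_0 = 2.800000: f = 138.003680, f' = 307.328000 → z_1 = 2.800000 - (138.003680)/(307.328000) = 2.350956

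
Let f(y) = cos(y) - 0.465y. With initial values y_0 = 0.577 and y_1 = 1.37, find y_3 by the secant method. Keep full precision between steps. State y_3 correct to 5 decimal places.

1.05555

f(y_0) = 0.569798, f(y_1) = -0.437600
y_2 = 1.370000 - (-0.437600)·(1.370000 - 0.577000)/(-0.437600 - (0.569798)) = 1.025531; f(y_2) = 0.041772
y_3 = 1.025531 - (0.041772)·(1.025531 - 1.370000)/(0.041772 - (-0.437600)) = 1.055548; f(y_3) = 0.001921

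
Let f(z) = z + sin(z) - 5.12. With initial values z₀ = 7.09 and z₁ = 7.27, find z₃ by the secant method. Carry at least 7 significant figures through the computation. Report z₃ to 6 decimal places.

5.668159

f(z_0) = 2.692087, f(z_1) = 2.984274
z_2 = 7.270000 - (2.984274)·(7.270000 - 7.090000)/(2.984274 - (2.692087)) = 5.431555; f(z_2) = -0.440801
z_3 = 5.431555 - (-0.440801)·(5.431555 - 7.270000)/(-0.440801 - (2.984274)) = 5.668159; f(z_3) = -0.028821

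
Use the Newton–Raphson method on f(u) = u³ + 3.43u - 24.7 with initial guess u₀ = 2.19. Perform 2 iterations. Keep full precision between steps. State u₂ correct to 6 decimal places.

2.522978

f'(u) = 3u² + 3.43
u_0 = 2.190000: f = -6.684841, f' = 17.818300 → u_1 = 2.190000 - (-6.684841)/(17.818300) = 2.565167
u_1 = 2.565167: f = 0.977535, f' = 23.170248 → u_2 = 2.565167 - (0.977535)/(23.170248) = 2.522978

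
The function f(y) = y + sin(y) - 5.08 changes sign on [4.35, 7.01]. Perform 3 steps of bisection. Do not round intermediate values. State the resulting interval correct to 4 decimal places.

[5.3475, 5.6800]

f(4.350000) = -1.665053, f(7.010000) = 2.594493 (opposite signs)
step 1: m = 5.680000, f(m) = 0.032731 > 0 → root in [4.350000, 5.680000]
step 2: m = 5.015000, f(m) = -1.019562 < 0 → root in [5.015000, 5.680000]
step 3: m = 5.347500, f(m) = -0.537506 < 0 → root in [5.347500, 5.680000]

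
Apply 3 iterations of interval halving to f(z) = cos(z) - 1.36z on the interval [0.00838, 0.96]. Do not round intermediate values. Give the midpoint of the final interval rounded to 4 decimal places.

f(0.008380) = 0.988568, f(0.960000) = -0.732080 (opposite signs)
step 1: m = 0.484190, f(m) = 0.226554 > 0 → root in [0.484190, 0.960000]
step 2: m = 0.722095, f(m) = -0.231627 < 0 → root in [0.484190, 0.722095]
step 3: m = 0.603142, f(m) = 0.003283 > 0 → root in [0.603142, 0.722095]
Midpoint of [0.603142, 0.722095] = 0.662619

0.6626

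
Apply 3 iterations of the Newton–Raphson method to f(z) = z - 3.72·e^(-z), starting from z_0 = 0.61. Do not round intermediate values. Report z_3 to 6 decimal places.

f'(z) = 1 + 3.72·e^(-z)
z_0 = 0.610000: f = -1.411265, f' = 3.021265 → z_1 = 0.610000 - (-1.411265)/(3.021265) = 1.077111
z_1 = 1.077111: f = -0.189840, f' = 2.266951 → z_2 = 1.077111 - (-0.189840)/(2.266951) = 1.160853
z_2 = 1.160853: f = -0.004321, f' = 2.165174 → z_3 = 1.160853 - (-0.004321)/(2.165174) = 1.162849

1.162849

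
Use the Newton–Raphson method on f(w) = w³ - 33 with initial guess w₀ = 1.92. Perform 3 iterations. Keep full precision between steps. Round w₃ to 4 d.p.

Newton update: w ← w − f(w)/f'(w).
f'(w) = 3w²
w_0 = 1.920000: f = -25.922112, f' = 11.059200 → w_1 = 1.920000 - (-25.922112)/(11.059200) = 4.263941
w_1 = 4.263941: f = 44.523532, f' = 54.543578 → w_2 = 4.263941 - (44.523532)/(54.543578) = 3.447648
w_2 = 3.447648: f = 7.979703, f' = 35.658833 → w_3 = 3.447648 - (7.979703)/(35.658833) = 3.223869

3.2239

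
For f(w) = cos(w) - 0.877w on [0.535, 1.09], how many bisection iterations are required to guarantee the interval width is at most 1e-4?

Initial width b − a = 1.09 − 0.535 = 0.555000.
After n steps the width is (b−a)/2^n; need (b−a)/2^n ≤ 1e-4.
So n ≥ log₂(0.555000/1e-4) = log₂(5550.0000) ≈ 12.4383.
Hence n = 13.

13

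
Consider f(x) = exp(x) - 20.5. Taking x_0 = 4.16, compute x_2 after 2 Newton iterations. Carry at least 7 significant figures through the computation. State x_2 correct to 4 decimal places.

f'(x) = exp(x)
x_0 = 4.160000: f = 43.571523, f' = 64.071523 → x_1 = 4.160000 - (43.571523)/(64.071523) = 3.479955
x_1 = 3.479955: f = 11.958259, f' = 32.458259 → x_2 = 3.479955 - (11.958259)/(32.458259) = 3.111535

3.1115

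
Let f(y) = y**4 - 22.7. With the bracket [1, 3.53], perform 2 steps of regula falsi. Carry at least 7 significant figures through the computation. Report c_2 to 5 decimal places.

1.63241

False-position update: c = (a·f(b) − b·f(a))/(f(b) − f(a)); replace the endpoint whose sign matches f(c).
f(1.000000) = -21.700000, f(3.530000) = 132.574029
step 1: c = 1.355867, f(c) = -19.320378 < 0 → new bracket [1.355867, 3.530000]
step 2: c = 1.632408, f(c) = -15.599075 < 0 → new bracket [1.632408, 3.530000]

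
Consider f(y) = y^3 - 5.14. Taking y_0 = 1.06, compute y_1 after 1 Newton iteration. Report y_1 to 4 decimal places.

2.2315

f'(y) = 3y^2
y_0 = 1.060000: f = -3.948984, f' = 3.370800 → y_1 = 1.060000 - (-3.948984)/(3.370800) = 2.231527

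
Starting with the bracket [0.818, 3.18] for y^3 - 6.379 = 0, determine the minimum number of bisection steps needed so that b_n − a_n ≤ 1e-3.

12

Initial width b − a = 3.18 − 0.818 = 2.362000.
After n steps the width is (b−a)/2^n; need (b−a)/2^n ≤ 1e-3.
So n ≥ log₂(2.362000/1e-3) = log₂(2362.0000) ≈ 11.2058.
Hence n = 12.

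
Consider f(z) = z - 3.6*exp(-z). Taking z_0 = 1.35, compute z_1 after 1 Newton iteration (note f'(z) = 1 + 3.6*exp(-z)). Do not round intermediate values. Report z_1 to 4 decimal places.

1.1344

z_0 = 1.350000: f = 0.416735, f' = 1.933265 → z_1 = 1.350000 - (0.416735)/(1.933265) = 1.134440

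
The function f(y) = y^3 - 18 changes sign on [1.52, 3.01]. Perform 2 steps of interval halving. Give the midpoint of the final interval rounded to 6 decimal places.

2.451250

f(1.520000) = -14.488192, f(3.010000) = 9.270901 (opposite signs)
step 1: m = 2.265000, f(m) = -6.380040 < 0 → root in [2.265000, 3.010000]
step 2: m = 2.637500, f(m) = 0.347521 > 0 → root in [2.265000, 2.637500]
Midpoint of [2.265000, 2.637500] = 2.451250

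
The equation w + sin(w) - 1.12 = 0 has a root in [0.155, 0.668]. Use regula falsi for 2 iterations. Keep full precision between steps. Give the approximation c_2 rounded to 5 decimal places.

0.57584

f(0.155000) = -0.810620, f(0.668000) = 0.167417
step 1: c = 0.580186, f(c) = 0.008366 > 0 → new bracket [0.155000, 0.580186]
step 2: c = 0.575843, f(c) = 0.000385 > 0 → new bracket [0.155000, 0.575843]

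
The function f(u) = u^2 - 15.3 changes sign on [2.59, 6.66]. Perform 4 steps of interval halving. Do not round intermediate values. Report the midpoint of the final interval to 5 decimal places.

f(2.590000) = -8.591900, f(6.660000) = 29.055600 (opposite signs)
step 1: m = 4.625000, f(m) = 6.090625 > 0 → root in [2.590000, 4.625000]
step 2: m = 3.607500, f(m) = -2.285944 < 0 → root in [3.607500, 4.625000]
step 3: m = 4.116250, f(m) = 1.643514 > 0 → root in [3.607500, 4.116250]
step 4: m = 3.861875, f(m) = -0.385921 < 0 → root in [3.861875, 4.116250]
Midpoint of [3.861875, 4.116250] = 3.989063

3.98906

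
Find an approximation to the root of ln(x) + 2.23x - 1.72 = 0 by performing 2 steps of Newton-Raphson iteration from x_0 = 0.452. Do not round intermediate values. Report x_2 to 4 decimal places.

0.8455

f'(x) = 1/x + 2.23
x_0 = 0.452000: f = -1.506113, f' = 4.442389 → x_1 = 0.452000 - (-1.506113)/(4.442389) = 0.791032
x_1 = 0.791032: f = -0.190415, f' = 3.494171 → x_2 = 0.791032 - (-0.190415)/(3.494171) = 0.845527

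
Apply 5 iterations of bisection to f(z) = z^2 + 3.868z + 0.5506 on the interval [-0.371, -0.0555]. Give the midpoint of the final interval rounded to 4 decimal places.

f(-0.371000) = -0.746787, f(-0.055500) = 0.339006 (opposite signs)
step 1: m = -0.213250, f(m) = -0.228775 < 0 → root in [-0.213250, -0.055500]
step 2: m = -0.134375, f(m) = 0.048894 > 0 → root in [-0.213250, -0.134375]
step 3: m = -0.173812, f(m) = -0.091496 < 0 → root in [-0.173812, -0.134375]
step 4: m = -0.154094, f(m) = -0.021690 < 0 → root in [-0.154094, -0.134375]
step 5: m = -0.144234, f(m) = 0.013505 > 0 → root in [-0.154094, -0.144234]
Midpoint of [-0.154094, -0.144234] = -0.149164

-0.1492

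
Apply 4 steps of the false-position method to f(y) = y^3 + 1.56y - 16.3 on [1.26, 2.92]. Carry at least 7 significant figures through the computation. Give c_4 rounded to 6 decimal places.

2.328591

f(1.260000) = -12.334024, f(2.920000) = 13.152288
step 1: c = 2.063352, f(c) = -4.296612 < 0 → new bracket [2.063352, 2.920000]
step 2: c = 2.274293, f(c) = -0.988535 < 0 → new bracket [2.274293, 2.920000]
step 3: c = 2.319432, f(c) = -0.203690 < 0 → new bracket [2.319432, 2.920000]
step 4: c = 2.328591, f(c) = -0.040995 < 0 → new bracket [2.328591, 2.920000]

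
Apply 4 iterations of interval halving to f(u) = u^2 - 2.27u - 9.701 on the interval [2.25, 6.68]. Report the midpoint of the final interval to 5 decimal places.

f(2.250000) = -9.746000, f(6.680000) = 19.757800 (opposite signs)
step 1: m = 4.465000, f(m) = 0.099675 > 0 → root in [2.250000, 4.465000]
step 2: m = 3.357500, f(m) = -6.049719 < 0 → root in [3.357500, 4.465000]
step 3: m = 3.911250, f(m) = -3.281661 < 0 → root in [3.911250, 4.465000]
step 4: m = 4.188125, f(m) = -1.667653 < 0 → root in [4.188125, 4.465000]
Midpoint of [4.188125, 4.465000] = 4.326562

4.32656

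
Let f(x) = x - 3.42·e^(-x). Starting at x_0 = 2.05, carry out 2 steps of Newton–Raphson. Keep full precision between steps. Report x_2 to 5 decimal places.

f'(x) = 1 + 3.42·e^(-x)
x_0 = 2.050000: f = 1.609727, f' = 1.440273 → x_1 = 2.050000 - (1.609727)/(1.440273) = 0.932346
x_1 = 0.932346: f = -0.413865, f' = 2.346211 → x_2 = 0.932346 - (-0.413865)/(2.346211) = 1.108743

1.10874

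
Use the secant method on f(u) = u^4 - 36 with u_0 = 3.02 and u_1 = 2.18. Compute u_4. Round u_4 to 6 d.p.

2.448672

f(u_0) = 47.181696, f(u_1) = -13.414694
u_2 = 2.180000 - (-13.414694)·(2.180000 - 3.020000)/(-13.414694 - (47.181696)) = 2.365957; f(u_2) = -4.665149
u_3 = 2.365957 - (-4.665149)·(2.365957 - 2.180000)/(-4.665149 - (-13.414694)) = 2.465107; f(u_3) = 0.926950
u_4 = 2.465107 - (0.926950)·(2.465107 - 2.365957)/(0.926950 - (-4.665149)) = 2.448672; f(u_4) = -0.048032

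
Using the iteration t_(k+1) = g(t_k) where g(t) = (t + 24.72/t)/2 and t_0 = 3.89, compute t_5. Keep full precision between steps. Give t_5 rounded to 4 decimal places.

t_1 = g(3.890000) = 5.122378
t_2 = g(5.122378) = 4.974131
t_3 = g(4.974131) = 4.971922
t_4 = g(4.971922) = 4.971921
t_5 = g(4.971921) = 4.971921

4.9719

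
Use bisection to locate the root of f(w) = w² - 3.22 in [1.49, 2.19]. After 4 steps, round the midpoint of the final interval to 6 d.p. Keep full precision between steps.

1.774375

f(1.490000) = -0.999900, f(2.190000) = 1.576100 (opposite signs)
step 1: m = 1.840000, f(m) = 0.165600 > 0 → root in [1.490000, 1.840000]
step 2: m = 1.665000, f(m) = -0.447775 < 0 → root in [1.665000, 1.840000]
step 3: m = 1.752500, f(m) = -0.148744 < 0 → root in [1.752500, 1.840000]
step 4: m = 1.796250, f(m) = 0.006514 > 0 → root in [1.752500, 1.796250]
Midpoint of [1.752500, 1.796250] = 1.774375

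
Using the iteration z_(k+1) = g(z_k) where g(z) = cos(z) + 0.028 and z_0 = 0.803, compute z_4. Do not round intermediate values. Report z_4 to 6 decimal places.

0.766311

z_1 = g(0.803000) = 0.722552
z_2 = g(0.722552) = 0.778121
z_3 = g(0.778121) = 0.740234
z_4 = g(0.740234) = 0.766311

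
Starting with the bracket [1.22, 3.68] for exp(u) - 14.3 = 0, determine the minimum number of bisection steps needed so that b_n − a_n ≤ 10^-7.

25

Initial width b − a = 3.68 − 1.22 = 2.460000.
After n steps the width is (b−a)/2^n; need (b−a)/2^n ≤ 10^-7.
So n ≥ log₂(2.460000/10^-7) = log₂(24600000.0000) ≈ 24.5522.
Hence n = 25.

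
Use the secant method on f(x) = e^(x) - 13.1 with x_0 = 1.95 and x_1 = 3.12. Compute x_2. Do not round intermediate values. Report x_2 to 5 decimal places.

2.40483

f(x_0) = -6.071312, f(x_1) = 9.546380
x_2 = 3.120000 - (9.546380)·(3.120000 - 1.950000)/(9.546380 - (-6.071312)) = 2.404833; f(x_2) = -2.023424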